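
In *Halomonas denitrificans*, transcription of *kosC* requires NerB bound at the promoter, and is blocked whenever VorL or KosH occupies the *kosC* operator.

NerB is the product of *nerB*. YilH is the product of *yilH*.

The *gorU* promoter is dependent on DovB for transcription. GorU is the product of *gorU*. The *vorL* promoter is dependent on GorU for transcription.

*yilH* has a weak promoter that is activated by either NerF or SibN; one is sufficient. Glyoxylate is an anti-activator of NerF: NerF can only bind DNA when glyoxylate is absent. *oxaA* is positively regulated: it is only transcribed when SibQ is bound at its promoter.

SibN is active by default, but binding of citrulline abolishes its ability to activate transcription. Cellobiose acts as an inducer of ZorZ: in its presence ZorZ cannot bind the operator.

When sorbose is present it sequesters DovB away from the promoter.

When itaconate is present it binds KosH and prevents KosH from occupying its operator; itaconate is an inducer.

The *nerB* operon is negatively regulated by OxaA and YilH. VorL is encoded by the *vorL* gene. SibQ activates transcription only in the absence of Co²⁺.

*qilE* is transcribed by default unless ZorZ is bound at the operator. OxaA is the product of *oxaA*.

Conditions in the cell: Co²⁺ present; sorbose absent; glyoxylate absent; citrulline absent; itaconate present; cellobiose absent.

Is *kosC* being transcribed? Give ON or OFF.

Co²⁺ is present, so SibQ is inactive.
Required activator SibQ is absent, so *oxaA* is not transcribed.
So OxaA is not produced.
Glyoxylate is absent, so NerF is active.
Citrulline is absent, so SibN is active.
Activator NerF is present, so *yilH* is transcribed.
So YilH is produced and active.
With repressor YilH bound, *nerB* is not transcribed.
So NerB is not produced.
Sorbose is absent, so DovB is active.
No repressor is bound and DovB is active, so *gorU* is transcribed.
So GorU is produced and active.
No repressor is bound and GorU is active, so *vorL* is transcribed.
So VorL is produced and active.
Itaconate is present, so KosH is inactive.
With repressor VorL bound, *kosC* is not transcribed.

OFF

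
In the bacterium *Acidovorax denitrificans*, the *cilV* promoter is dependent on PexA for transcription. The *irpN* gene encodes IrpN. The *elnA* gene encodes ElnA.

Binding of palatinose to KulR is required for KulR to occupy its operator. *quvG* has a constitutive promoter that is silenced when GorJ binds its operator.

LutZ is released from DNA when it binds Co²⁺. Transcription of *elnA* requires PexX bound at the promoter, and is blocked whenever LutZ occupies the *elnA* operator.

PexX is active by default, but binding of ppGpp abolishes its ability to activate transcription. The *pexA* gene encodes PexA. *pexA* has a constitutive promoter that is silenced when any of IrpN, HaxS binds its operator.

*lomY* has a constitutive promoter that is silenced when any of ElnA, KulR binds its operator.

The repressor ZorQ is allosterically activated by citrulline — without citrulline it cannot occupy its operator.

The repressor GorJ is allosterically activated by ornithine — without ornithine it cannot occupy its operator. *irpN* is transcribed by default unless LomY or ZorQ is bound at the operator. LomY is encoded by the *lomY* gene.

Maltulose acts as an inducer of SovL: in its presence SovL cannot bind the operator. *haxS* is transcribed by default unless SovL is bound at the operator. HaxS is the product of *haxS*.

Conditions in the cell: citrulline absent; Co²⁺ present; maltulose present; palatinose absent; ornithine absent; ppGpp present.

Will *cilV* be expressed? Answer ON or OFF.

Co²⁺ is present, so LutZ is inactive.
ppGpp is present, so PexX is inactive.
Required activator PexX is absent, so *elnA* is not transcribed.
So ElnA is not produced.
Palatinose is absent, so KulR is inactive.
With no repressor bound, *lomY* is transcribed.
So LomY is produced and active.
Citrulline is absent, so ZorQ is inactive.
With repressor LomY bound, *irpN* is not transcribed.
So IrpN is not produced.
Maltulose is present, so SovL is inactive.
With no repressor bound, *haxS* is transcribed.
So HaxS is produced and active.
With repressor HaxS bound, *pexA* is not transcribed.
So PexA is not produced.
Required activator PexA is absent, so *cilV* is not transcribed.

OFF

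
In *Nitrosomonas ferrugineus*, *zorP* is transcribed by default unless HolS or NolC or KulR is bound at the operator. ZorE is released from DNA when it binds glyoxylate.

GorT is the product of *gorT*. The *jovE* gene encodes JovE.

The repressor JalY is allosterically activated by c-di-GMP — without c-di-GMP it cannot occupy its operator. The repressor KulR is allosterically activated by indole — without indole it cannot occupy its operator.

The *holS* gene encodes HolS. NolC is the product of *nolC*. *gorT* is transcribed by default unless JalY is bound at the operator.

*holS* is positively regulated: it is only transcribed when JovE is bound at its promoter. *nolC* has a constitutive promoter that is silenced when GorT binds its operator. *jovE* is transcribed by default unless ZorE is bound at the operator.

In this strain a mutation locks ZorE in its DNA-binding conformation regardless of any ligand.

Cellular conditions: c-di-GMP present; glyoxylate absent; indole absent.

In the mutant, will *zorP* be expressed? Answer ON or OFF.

ZorE is constitutively active in this strain.
With repressor ZorE bound, *jovE* is not transcribed.
So JovE is not produced.
Required activator JovE is absent, so *holS* is not transcribed.
So HolS is not produced.
c-di-GMP is present, so JalY is active.
With repressor JalY bound, *gorT* is not transcribed.
So GorT is not produced.
With no repressor bound, *nolC* is transcribed.
So NolC is produced and active.
Indole is absent, so KulR is inactive.
With repressor NolC bound, *zorP* is not transcribed.

OFF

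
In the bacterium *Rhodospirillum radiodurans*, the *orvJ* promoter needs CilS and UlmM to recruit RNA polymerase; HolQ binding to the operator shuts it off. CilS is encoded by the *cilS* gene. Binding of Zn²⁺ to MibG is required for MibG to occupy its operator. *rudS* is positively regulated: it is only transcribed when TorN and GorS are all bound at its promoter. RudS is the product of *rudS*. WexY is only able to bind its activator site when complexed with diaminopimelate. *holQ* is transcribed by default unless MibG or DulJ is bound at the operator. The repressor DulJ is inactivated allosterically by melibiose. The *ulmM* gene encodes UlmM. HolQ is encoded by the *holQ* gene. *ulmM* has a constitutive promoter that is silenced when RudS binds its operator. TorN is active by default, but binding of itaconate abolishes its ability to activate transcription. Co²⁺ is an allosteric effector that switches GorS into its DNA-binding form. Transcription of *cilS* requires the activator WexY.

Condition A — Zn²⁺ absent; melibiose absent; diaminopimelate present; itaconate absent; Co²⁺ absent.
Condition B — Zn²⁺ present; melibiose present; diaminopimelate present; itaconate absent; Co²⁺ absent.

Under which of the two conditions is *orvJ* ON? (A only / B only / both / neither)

Condition A:
Zn²⁺ is absent, so MibG is inactive.
Melibiose is absent, so DulJ is active.
With repressor DulJ bound, *holQ* is not transcribed.
So HolQ is not produced.
Diaminopimelate is present, so WexY is active.
No repressor is bound and WexY is active, so *cilS* is transcribed.
So CilS is produced and active.
Itaconate is absent, so TorN is active.
Co²⁺ is absent, so GorS is inactive.
Required activator GorS is absent, so *rudS* is not transcribed.
So RudS is not produced.
With no repressor bound, *ulmM* is transcribed.
So UlmM is produced and active.
No repressor is bound and CilS and UlmM are active, so *orvJ* is transcribed.
→ *orvJ* is ON in A.
Condition B:
Zn²⁺ is present, so MibG is active.
Melibiose is present, so DulJ is inactive.
With repressor MibG bound, *holQ* is not transcribed.
So HolQ is not produced.
Diaminopimelate is present, so WexY is active.
No repressor is bound and WexY is active, so *cilS* is transcribed.
So CilS is produced and active.
Itaconate is absent, so TorN is active.
Co²⁺ is absent, so GorS is inactive.
Required activator GorS is absent, so *rudS* is not transcribed.
So RudS is not produced.
With no repressor bound, *ulmM* is transcribed.
So UlmM is produced and active.
No repressor is bound and CilS and UlmM are active, so *orvJ* is transcribed.
→ *orvJ* is ON in B.

both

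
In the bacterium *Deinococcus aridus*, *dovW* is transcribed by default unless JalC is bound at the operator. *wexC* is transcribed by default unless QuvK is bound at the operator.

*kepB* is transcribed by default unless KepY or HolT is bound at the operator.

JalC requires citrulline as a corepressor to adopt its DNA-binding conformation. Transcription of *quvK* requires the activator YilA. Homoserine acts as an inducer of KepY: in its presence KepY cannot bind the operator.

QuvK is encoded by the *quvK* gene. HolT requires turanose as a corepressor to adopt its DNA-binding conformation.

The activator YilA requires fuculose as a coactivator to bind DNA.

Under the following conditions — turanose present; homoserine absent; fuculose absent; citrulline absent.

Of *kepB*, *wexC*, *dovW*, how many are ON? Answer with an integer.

Homoserine is absent, so KepY is active.
Turanose is present, so HolT is active.
With repressor KepY bound, *kepB* is not transcribed.
→ *kepB* is OFF.
Fuculose is absent, so YilA is inactive.
Required activator YilA is absent, so *quvK* is not transcribed.
So QuvK is not produced.
With no repressor bound, *wexC* is transcribed.
→ *wexC* is ON.
Citrulline is absent, so JalC is inactive.
With no repressor bound, *dovW* is transcribed.
→ *dovW* is ON.
2 of the 3 genes are transcribed.

2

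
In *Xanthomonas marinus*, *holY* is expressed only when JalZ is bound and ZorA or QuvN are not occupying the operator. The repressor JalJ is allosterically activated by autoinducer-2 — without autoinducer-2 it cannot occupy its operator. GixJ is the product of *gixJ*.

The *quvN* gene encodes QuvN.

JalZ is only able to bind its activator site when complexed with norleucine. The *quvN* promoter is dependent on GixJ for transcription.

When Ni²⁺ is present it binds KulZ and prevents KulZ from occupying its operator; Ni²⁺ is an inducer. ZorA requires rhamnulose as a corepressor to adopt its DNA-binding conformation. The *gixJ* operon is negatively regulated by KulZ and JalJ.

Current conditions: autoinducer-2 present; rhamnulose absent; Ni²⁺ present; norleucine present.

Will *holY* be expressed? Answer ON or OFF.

ON

Norleucine is present, so JalZ is active.
Rhamnulose is absent, so ZorA is inactive.
Ni²⁺ is present, so KulZ is inactive.
Autoinducer-2 is present, so JalJ is active.
With repressor JalJ bound, *gixJ* is not transcribed.
So GixJ is not produced.
Required activator GixJ is absent, so *quvN* is not transcribed.
So QuvN is not produced.
No repressor is bound and JalZ is active, so *holY* is transcribed.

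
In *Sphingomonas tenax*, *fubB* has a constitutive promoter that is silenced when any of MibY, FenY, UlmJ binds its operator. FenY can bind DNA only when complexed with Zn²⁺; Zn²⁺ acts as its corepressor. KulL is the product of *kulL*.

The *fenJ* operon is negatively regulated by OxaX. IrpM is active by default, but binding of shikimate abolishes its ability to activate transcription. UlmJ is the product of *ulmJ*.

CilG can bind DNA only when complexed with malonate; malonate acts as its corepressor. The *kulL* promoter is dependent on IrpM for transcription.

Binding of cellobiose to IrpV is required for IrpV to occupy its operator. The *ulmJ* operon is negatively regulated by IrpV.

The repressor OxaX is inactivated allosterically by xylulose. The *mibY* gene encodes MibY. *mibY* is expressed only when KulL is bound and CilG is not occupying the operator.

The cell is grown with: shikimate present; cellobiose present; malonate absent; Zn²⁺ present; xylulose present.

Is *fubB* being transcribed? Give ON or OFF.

OFF

Malonate is absent, so CilG is inactive.
Shikimate is present, so IrpM is inactive.
Required activator IrpM is absent, so *kulL* is not transcribed.
So KulL is not produced.
Required activator KulL is absent, so *mibY* is not transcribed.
So MibY is not produced.
Zn²⁺ is present, so FenY is active.
Cellobiose is present, so IrpV is active.
With repressor IrpV bound, *ulmJ* is not transcribed.
So UlmJ is not produced.
With repressor FenY bound, *fubB* is not transcribed.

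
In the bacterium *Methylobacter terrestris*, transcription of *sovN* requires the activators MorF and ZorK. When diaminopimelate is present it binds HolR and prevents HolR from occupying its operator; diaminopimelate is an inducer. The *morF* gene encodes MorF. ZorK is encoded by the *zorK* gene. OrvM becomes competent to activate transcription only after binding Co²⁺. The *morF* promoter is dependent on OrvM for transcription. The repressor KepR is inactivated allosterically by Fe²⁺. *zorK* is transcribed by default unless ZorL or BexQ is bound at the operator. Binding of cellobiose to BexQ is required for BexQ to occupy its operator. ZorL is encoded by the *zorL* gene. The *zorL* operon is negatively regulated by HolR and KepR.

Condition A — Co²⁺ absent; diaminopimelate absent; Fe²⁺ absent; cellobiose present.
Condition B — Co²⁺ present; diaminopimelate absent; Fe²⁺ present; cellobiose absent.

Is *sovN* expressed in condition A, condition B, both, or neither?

Condition A:
Co²⁺ is absent, so OrvM is inactive.
Required activator OrvM is absent, so *morF* is not transcribed.
So MorF is not produced.
Diaminopimelate is absent, so HolR is active.
Fe²⁺ is absent, so KepR is active.
With repressor HolR bound, *zorL* is not transcribed.
So ZorL is not produced.
Cellobiose is present, so BexQ is active.
With repressor BexQ bound, *zorK* is not transcribed.
So ZorK is not produced.
Required activator MorF is absent, so *sovN* is not transcribed.
→ *sovN* is OFF in A.
Condition B:
Co²⁺ is present, so OrvM is active.
No repressor is bound and OrvM is active, so *morF* is transcribed.
So MorF is produced and active.
Diaminopimelate is absent, so HolR is active.
Fe²⁺ is present, so KepR is inactive.
With repressor HolR bound, *zorL* is not transcribed.
So ZorL is not produced.
Cellobiose is absent, so BexQ is inactive.
With no repressor bound, *zorK* is transcribed.
So ZorK is produced and active.
No repressor is bound and MorF and ZorK are active, so *sovN* is transcribed.
→ *sovN* is ON in B.

B only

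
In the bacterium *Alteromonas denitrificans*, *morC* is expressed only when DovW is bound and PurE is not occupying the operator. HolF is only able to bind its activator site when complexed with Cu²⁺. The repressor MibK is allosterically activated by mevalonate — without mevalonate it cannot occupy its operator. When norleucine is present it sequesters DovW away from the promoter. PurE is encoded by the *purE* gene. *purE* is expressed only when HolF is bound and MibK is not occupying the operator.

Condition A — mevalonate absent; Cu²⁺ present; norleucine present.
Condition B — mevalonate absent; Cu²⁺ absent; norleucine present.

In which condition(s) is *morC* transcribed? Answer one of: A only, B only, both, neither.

neither

Condition A:
Mevalonate is absent, so MibK is inactive.
Cu²⁺ is present, so HolF is active.
No repressor is bound and HolF is active, so *purE* is transcribed.
So PurE is produced and active.
Norleucine is present, so DovW is inactive.
With repressor PurE bound, *morC* is not transcribed.
→ *morC* is OFF in A.
Condition B:
Mevalonate is absent, so MibK is inactive.
Cu²⁺ is absent, so HolF is inactive.
Required activator HolF is absent, so *purE* is not transcribed.
So PurE is not produced.
Norleucine is present, so DovW is inactive.
Required activator DovW is absent, so *morC* is not transcribed.
→ *morC* is OFF in B.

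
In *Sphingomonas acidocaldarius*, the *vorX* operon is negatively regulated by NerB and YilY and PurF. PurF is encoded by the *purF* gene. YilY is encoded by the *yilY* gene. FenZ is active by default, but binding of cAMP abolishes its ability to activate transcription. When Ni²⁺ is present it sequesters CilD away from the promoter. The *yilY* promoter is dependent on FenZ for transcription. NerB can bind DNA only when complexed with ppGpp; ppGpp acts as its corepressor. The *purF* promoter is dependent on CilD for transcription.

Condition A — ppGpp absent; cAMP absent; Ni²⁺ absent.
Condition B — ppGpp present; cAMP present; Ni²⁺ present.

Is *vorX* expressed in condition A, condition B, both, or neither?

Condition A:
ppGpp is absent, so NerB is inactive.
cAMP is absent, so FenZ is active.
No repressor is bound and FenZ is active, so *yilY* is transcribed.
So YilY is produced and active.
Ni²⁺ is absent, so CilD is active.
No repressor is bound and CilD is active, so *purF* is transcribed.
So PurF is produced and active.
With repressor YilY bound, *vorX* is not transcribed.
→ *vorX* is OFF in A.
Condition B:
ppGpp is present, so NerB is active.
cAMP is present, so FenZ is inactive.
Required activator FenZ is absent, so *yilY* is not transcribed.
So YilY is not produced.
Ni²⁺ is present, so CilD is inactive.
Required activator CilD is absent, so *purF* is not transcribed.
So PurF is not produced.
With repressor NerB bound, *vorX* is not transcribed.
→ *vorX* is OFF in B.

neither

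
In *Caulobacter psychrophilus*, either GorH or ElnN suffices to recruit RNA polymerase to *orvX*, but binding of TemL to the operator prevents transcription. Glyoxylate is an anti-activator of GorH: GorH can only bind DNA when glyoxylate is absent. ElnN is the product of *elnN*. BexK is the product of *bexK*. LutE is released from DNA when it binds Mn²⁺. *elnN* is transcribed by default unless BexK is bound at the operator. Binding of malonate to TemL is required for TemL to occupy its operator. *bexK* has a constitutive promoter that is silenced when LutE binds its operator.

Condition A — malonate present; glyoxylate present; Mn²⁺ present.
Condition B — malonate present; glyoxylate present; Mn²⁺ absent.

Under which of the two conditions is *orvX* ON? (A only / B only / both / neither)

Condition A:
Malonate is present, so TemL is active.
Glyoxylate is present, so GorH is inactive.
Mn²⁺ is present, so LutE is inactive.
With no repressor bound, *bexK* is transcribed.
So BexK is produced and active.
With repressor BexK bound, *elnN* is not transcribed.
So ElnN is not produced.
With repressor TemL bound, *orvX* is not transcribed.
→ *orvX* is OFF in A.
Condition B:
Malonate is present, so TemL is active.
Glyoxylate is present, so GorH is inactive.
Mn²⁺ is absent, so LutE is active.
With repressor LutE bound, *bexK* is not transcribed.
So BexK is not produced.
With no repressor bound, *elnN* is transcribed.
So ElnN is produced and active.
With repressor TemL bound, *orvX* is not transcribed.
→ *orvX* is OFF in B.

neither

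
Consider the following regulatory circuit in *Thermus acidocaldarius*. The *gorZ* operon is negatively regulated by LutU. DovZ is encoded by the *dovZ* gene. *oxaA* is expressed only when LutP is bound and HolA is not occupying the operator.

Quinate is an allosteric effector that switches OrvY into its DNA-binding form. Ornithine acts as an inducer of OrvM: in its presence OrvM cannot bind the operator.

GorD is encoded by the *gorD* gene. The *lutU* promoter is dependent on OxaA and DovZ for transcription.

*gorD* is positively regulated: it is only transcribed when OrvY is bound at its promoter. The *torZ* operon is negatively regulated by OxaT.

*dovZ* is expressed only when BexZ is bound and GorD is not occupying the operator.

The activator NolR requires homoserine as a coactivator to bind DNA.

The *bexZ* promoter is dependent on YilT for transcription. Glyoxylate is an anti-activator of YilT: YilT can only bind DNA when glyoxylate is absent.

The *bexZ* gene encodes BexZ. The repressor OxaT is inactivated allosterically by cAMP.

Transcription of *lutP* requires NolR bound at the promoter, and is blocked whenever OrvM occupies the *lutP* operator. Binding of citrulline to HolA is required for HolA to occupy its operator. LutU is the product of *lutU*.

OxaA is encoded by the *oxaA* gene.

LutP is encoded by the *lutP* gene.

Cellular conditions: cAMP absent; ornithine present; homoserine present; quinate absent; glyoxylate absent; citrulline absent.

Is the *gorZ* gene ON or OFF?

Ornithine is present, so OrvM is inactive.
Homoserine is present, so NolR is active.
No repressor is bound and NolR is active, so *lutP* is transcribed.
So LutP is produced and active.
Citrulline is absent, so HolA is inactive.
No repressor is bound and LutP is active, so *oxaA* is transcribed.
So OxaA is produced and active.
Glyoxylate is absent, so YilT is active.
No repressor is bound and YilT is active, so *bexZ* is transcribed.
So BexZ is produced and active.
Quinate is absent, so OrvY is inactive.
Required activator OrvY is absent, so *gorD* is not transcribed.
So GorD is not produced.
No repressor is bound and BexZ is active, so *dovZ* is transcribed.
So DovZ is produced and active.
No repressor is bound and OxaA and DovZ are active, so *lutU* is transcribed.
So LutU is produced and active.
With repressor LutU bound, *gorZ* is not transcribed.

OFF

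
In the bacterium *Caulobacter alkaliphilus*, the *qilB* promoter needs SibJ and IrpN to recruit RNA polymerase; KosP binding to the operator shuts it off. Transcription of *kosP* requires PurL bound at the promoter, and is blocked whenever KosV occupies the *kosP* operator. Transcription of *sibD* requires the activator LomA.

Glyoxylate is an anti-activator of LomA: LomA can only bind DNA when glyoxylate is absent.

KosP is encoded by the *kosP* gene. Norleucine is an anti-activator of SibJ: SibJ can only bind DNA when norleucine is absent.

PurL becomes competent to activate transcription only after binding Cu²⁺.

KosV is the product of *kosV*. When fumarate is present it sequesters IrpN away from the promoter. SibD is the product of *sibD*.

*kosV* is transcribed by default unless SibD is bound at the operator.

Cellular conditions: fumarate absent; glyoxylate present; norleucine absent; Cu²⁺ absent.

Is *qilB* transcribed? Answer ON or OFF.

Norleucine is absent, so SibJ is active.
Cu²⁺ is absent, so PurL is inactive.
Glyoxylate is present, so LomA is inactive.
Required activator LomA is absent, so *sibD* is not transcribed.
So SibD is not produced.
With no repressor bound, *kosV* is transcribed.
So KosV is produced and active.
With repressor KosV bound, *kosP* is not transcribed.
So KosP is not produced.
Fumarate is absent, so IrpN is active.
No repressor is bound and SibJ and IrpN are active, so *qilB* is transcribed.

ON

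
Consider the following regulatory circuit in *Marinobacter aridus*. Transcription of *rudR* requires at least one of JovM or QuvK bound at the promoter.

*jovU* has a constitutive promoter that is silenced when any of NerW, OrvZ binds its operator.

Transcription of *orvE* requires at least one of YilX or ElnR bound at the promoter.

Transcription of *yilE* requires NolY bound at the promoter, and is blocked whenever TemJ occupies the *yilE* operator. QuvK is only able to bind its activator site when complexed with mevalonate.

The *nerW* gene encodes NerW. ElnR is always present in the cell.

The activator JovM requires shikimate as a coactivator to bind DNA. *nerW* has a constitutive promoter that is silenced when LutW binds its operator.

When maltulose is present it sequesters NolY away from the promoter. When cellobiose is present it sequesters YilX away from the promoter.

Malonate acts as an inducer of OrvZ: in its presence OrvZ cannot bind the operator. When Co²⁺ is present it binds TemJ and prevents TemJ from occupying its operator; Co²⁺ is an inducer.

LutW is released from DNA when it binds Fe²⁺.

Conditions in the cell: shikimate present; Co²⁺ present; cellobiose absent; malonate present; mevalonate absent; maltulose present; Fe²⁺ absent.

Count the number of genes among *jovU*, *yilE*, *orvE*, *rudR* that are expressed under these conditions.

Fe²⁺ is absent, so LutW is active.
With repressor LutW bound, *nerW* is not transcribed.
So NerW is not produced.
Malonate is present, so OrvZ is inactive.
With no repressor bound, *jovU* is transcribed.
→ *jovU* is ON.
Maltulose is present, so NolY is inactive.
Co²⁺ is present, so TemJ is inactive.
Required activator NolY is absent, so *yilE* is not transcribed.
→ *yilE* is OFF.
Cellobiose is absent, so YilX is active.
ElnR is produced constitutively and is active.
Activator YilX is present, so *orvE* is transcribed.
→ *orvE* is ON.
Shikimate is present, so JovM is active.
Mevalonate is absent, so QuvK is inactive.
Activator JovM is present, so *rudR* is transcribed.
→ *rudR* is ON.
3 of the 4 genes are transcribed.

3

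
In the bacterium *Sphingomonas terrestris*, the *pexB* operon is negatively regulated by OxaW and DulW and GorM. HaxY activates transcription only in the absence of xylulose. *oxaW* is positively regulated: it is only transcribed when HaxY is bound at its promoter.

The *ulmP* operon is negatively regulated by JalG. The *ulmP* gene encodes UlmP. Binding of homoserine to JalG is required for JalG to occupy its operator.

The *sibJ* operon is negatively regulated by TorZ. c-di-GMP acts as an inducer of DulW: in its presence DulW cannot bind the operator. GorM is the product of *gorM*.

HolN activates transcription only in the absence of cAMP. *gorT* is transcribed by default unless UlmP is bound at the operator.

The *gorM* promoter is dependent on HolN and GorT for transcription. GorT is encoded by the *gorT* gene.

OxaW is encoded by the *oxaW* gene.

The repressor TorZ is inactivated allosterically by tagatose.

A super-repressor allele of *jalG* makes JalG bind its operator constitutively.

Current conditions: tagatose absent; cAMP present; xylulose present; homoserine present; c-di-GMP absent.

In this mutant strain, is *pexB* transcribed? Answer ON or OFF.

Xylulose is present, so HaxY is inactive.
Required activator HaxY is absent, so *oxaW* is not transcribed.
So OxaW is not produced.
c-di-GMP is absent, so DulW is active.
cAMP is present, so HolN is inactive.
JalG is constitutively active in this strain.
With repressor JalG bound, *ulmP* is not transcribed.
So UlmP is not produced.
With no repressor bound, *gorT* is transcribed.
So GorT is produced and active.
Required activator HolN is absent, so *gorM* is not transcribed.
So GorM is not produced.
With repressor DulW bound, *pexB* is not transcribed.

OFF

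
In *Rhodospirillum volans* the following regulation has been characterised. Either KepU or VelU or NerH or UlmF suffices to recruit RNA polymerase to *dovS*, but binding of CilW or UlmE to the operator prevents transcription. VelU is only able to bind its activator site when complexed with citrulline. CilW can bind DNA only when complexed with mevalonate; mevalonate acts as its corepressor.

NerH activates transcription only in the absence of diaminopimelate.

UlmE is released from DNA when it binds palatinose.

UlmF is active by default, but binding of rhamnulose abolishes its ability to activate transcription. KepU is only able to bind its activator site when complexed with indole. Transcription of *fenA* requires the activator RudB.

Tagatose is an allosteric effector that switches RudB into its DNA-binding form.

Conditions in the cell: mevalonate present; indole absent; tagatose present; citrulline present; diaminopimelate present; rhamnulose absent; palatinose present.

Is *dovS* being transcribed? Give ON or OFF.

OFF

Indole is absent, so KepU is inactive.
Citrulline is present, so VelU is active.
Diaminopimelate is present, so NerH is inactive.
Mevalonate is present, so CilW is active.
Rhamnulose is absent, so UlmF is active.
Palatinose is present, so UlmE is inactive.
With repressor CilW bound, *dovS* is not transcribed.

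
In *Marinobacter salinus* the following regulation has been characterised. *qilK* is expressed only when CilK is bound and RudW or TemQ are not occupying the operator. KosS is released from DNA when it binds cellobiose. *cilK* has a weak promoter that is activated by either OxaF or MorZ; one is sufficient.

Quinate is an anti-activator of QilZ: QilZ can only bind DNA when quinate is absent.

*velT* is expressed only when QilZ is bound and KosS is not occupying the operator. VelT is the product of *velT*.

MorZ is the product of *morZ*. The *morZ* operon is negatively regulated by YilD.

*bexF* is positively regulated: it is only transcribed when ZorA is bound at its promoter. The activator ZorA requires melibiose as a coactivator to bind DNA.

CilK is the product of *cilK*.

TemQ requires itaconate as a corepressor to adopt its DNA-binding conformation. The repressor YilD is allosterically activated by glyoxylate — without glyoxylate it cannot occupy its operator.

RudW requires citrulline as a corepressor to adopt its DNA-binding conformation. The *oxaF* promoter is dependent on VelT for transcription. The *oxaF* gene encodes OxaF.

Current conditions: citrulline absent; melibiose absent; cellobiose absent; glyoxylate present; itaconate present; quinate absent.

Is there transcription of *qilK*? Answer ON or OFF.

Quinate is absent, so QilZ is active.
Cellobiose is absent, so KosS is active.
With repressor KosS bound, *velT* is not transcribed.
So VelT is not produced.
Required activator VelT is absent, so *oxaF* is not transcribed.
So OxaF is not produced.
Glyoxylate is present, so YilD is active.
With repressor YilD bound, *morZ* is not transcribed.
So MorZ is not produced.
No activator is available at the *cilK* promoter, so *cilK* is not transcribed.
So CilK is not produced.
Citrulline is absent, so RudW is inactive.
Itaconate is present, so TemQ is active.
With repressor TemQ bound, *qilK* is not transcribed.

OFF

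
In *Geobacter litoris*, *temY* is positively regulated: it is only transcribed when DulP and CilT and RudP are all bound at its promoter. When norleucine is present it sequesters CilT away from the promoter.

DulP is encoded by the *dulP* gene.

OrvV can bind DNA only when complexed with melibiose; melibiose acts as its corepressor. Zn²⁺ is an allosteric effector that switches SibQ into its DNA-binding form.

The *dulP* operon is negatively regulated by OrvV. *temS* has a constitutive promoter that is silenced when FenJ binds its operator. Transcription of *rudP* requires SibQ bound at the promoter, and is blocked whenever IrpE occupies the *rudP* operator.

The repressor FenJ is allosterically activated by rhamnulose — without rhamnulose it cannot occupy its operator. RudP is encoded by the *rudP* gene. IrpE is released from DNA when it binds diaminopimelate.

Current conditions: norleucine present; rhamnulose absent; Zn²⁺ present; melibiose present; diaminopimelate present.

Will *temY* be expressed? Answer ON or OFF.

Melibiose is present, so OrvV is active.
With repressor OrvV bound, *dulP* is not transcribed.
So DulP is not produced.
Norleucine is present, so CilT is inactive.
Zn²⁺ is present, so SibQ is active.
Diaminopimelate is present, so IrpE is inactive.
No repressor is bound and SibQ is active, so *rudP* is transcribed.
So RudP is produced and active.
Required activator DulP is absent, so *temY* is not transcribed.

OFF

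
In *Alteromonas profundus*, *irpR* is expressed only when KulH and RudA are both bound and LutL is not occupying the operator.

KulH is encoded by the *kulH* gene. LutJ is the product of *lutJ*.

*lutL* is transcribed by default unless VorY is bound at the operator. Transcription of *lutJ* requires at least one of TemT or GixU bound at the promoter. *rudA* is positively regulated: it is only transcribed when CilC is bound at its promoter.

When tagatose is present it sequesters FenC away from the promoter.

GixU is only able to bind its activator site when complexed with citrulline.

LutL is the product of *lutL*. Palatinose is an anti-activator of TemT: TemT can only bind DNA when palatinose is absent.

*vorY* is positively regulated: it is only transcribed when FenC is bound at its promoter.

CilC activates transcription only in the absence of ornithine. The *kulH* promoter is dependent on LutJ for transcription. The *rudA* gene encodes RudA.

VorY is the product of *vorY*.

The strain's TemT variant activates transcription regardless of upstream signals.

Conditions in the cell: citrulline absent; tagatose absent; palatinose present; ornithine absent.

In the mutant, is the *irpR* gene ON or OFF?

ON

Tagatose is absent, so FenC is active.
No repressor is bound and FenC is active, so *vorY* is transcribed.
So VorY is produced and active.
With repressor VorY bound, *lutL* is not transcribed.
So LutL is not produced.
TemT is constitutively active in this strain.
Citrulline is absent, so GixU is inactive.
Activator TemT is present, so *lutJ* is transcribed.
So LutJ is produced and active.
No repressor is bound and LutJ is active, so *kulH* is transcribed.
So KulH is produced and active.
Ornithine is absent, so CilC is active.
No repressor is bound and CilC is active, so *rudA* is transcribed.
So RudA is produced and active.
No repressor is bound and KulH and RudA are active, so *irpR* is transcribed.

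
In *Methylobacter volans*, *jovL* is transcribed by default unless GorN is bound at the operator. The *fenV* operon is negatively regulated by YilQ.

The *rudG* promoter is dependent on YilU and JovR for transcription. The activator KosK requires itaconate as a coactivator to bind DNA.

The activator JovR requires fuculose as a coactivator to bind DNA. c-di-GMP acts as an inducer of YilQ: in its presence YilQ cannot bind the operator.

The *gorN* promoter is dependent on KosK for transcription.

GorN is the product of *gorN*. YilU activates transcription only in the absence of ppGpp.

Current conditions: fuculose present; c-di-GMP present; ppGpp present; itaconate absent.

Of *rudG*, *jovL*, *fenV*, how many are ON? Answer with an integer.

ppGpp is present, so YilU is inactive.
Fuculose is present, so JovR is active.
Required activator YilU is absent, so *rudG* is not transcribed.
→ *rudG* is OFF.
Itaconate is absent, so KosK is inactive.
Required activator KosK is absent, so *gorN* is not transcribed.
So GorN is not produced.
With no repressor bound, *jovL* is transcribed.
→ *jovL* is ON.
c-di-GMP is present, so YilQ is inactive.
With no repressor bound, *fenV* is transcribed.
→ *fenV* is ON.
2 of the 3 genes are transcribed.

2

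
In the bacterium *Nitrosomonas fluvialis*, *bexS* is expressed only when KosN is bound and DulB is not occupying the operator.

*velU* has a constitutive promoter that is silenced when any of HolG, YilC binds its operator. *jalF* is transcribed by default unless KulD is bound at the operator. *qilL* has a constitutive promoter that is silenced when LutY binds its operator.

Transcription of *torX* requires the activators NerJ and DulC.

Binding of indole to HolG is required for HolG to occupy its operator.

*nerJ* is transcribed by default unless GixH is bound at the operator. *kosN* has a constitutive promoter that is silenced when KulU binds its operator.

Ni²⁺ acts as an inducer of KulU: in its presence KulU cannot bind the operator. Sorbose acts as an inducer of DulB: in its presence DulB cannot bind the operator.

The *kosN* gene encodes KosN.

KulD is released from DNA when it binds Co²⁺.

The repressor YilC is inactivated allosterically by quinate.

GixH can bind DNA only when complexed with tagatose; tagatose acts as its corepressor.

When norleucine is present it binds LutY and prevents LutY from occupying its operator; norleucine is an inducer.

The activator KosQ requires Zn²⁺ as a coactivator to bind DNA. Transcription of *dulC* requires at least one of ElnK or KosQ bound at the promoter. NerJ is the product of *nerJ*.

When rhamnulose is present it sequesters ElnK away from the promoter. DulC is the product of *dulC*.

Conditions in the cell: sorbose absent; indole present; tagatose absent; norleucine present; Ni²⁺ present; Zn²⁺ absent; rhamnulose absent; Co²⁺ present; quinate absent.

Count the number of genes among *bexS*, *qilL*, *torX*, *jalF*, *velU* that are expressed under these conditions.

Sorbose is absent, so DulB is active.
Ni²⁺ is present, so KulU is inactive.
With no repressor bound, *kosN* is transcribed.
So KosN is produced and active.
With repressor DulB bound, *bexS* is not transcribed.
→ *bexS* is OFF.
Norleucine is present, so LutY is inactive.
With no repressor bound, *qilL* is transcribed.
→ *qilL* is ON.
Tagatose is absent, so GixH is inactive.
With no repressor bound, *nerJ* is transcribed.
So NerJ is produced and active.
Rhamnulose is absent, so ElnK is active.
Zn²⁺ is absent, so KosQ is inactive.
Activator ElnK is present, so *dulC* is transcribed.
So DulC is produced and active.
No repressor is bound and NerJ and DulC are active, so *torX* is transcribed.
→ *torX* is ON.
Co²⁺ is present, so KulD is inactive.
With no repressor bound, *jalF* is transcribed.
→ *jalF* is ON.
Indole is present, so HolG is active.
Quinate is absent, so YilC is active.
With repressor HolG bound, *velU* is not transcribed.
→ *velU* is OFF.
3 of the 5 genes are transcribed.

3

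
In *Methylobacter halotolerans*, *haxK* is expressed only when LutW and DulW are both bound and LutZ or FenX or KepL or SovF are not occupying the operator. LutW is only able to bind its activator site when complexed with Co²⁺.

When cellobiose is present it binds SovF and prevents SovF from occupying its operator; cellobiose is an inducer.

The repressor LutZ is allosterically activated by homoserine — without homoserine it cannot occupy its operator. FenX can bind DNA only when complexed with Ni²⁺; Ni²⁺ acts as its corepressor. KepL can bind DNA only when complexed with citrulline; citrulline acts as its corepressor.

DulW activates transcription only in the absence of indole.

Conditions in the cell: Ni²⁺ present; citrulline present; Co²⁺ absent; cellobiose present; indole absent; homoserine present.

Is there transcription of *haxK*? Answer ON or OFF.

Co²⁺ is absent, so LutW is inactive.
Homoserine is present, so LutZ is active.
Indole is absent, so DulW is active.
Ni²⁺ is present, so FenX is active.
Citrulline is present, so KepL is active.
Cellobiose is present, so SovF is inactive.
With repressor LutZ bound, *haxK* is not transcribed.

OFF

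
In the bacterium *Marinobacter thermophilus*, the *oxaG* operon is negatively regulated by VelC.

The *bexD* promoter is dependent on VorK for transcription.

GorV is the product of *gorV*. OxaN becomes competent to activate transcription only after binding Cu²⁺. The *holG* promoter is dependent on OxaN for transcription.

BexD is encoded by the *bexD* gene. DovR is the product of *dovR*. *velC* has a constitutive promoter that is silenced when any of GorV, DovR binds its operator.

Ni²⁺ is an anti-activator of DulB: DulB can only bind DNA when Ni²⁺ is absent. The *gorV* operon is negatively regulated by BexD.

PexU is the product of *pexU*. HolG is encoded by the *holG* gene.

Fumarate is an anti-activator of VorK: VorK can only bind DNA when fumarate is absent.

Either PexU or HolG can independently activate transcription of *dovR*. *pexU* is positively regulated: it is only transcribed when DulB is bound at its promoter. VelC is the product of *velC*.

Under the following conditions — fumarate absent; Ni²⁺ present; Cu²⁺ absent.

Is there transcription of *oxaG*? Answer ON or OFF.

Fumarate is absent, so VorK is active.
No repressor is bound and VorK is active, so *bexD* is transcribed.
So BexD is produced and active.
With repressor BexD bound, *gorV* is not transcribed.
So GorV is not produced.
Ni²⁺ is present, so DulB is inactive.
Required activator DulB is absent, so *pexU* is not transcribed.
So PexU is not produced.
Cu²⁺ is absent, so OxaN is inactive.
Required activator OxaN is absent, so *holG* is not transcribed.
So HolG is not produced.
No activator is available at the *dovR* promoter, so *dovR* is not transcribed.
So DovR is not produced.
With no repressor bound, *velC* is transcribed.
So VelC is produced and active.
With repressor VelC bound, *oxaG* is not transcribed.

OFF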